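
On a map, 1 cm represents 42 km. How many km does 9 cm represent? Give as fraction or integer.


Map scale: 1 cm = 42 km
Measured distance on map = 9 cm
Set up proportion: 9 * 42 / 1
= 378 / 1
= 378 km

378


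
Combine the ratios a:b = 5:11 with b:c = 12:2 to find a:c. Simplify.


Given a:b = 5:11 and b:c = 12:2
Make b consistent. Multiply first ratio by 12: a:b = 60:132
Multiply second ratio by 11: b:c = 132:22
Now b = 132 in both, so a:b:c = 60:132:22
Therefore a:c = 60:22
Simplify by GCD: a:c = 30:11

30:11


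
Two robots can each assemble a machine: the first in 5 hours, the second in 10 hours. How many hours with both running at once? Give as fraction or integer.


Rate of A = 1/5 job per hour
Rate of B = 1/10 job per hour
Combined rate = 1/5 + 1/10
Find common denominator: (10 + 5)/(5*10) = 15/50
Combined rate = 3/10 job per hour
Time together = 1 / (3/10) = 10/3 hours

10/3


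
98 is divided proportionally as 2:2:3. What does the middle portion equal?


Ratio = 2:2:3
Total parts = 2 + 2 + 3 = 7
Value per part = 98 / 7 = 14
First share = 2 * 14 = 28
Middle share = 2 * 14 = 28
Third share = 3 * 14 = 42

28


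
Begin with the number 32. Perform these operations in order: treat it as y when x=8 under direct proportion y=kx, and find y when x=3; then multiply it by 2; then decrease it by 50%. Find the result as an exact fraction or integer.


Start with 32.
Step 1: Direct prop: k = (32)/8; new y = k*3 = 32*3/8 = 12
Step 2: Multiply by 2: 12 * 2 = 24
Step 3: Decrease by 50%: 24 * 50/100 = 12
Final result = 12

12


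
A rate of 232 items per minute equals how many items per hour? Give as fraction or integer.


Converting from per minute to per hour
Rate = 232 items per minute
Multiply by 60: 232 * 60
= 13920 items per hour

13920


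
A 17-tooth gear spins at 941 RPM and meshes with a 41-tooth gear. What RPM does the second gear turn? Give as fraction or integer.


Gear ratio: teeth_A * RPM_A = teeth_B * RPM_B
17 * 941 = 41 * RPM_B
15997 = 41 * RPM_B
RPM_B = 15997 / 41
RPM_B = 15997/41

15997/41


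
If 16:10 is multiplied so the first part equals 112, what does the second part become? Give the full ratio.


Original ratio: 16:10
First term target: 112
Scale factor = 112 / 16 = 7
Multiply second term: 10 * 7 = 70
Equivalent ratio = 112:70

112:70


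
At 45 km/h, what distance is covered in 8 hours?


Using distance = speed * time
Speed = 45 km/h
Time = 8 hours
Distance = 45 * 8
= 360 km

360


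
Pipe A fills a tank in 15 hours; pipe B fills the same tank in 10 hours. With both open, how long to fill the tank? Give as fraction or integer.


Rate of A = 1/15 job per hour
Rate of B = 1/10 job per hour
Combined rate = 1/15 + 1/10
Find common denominator: (10 + 15)/(15*10) = 25/150
Combined rate = 1/6 job per hour
Time together = 1 / (1/6) = 6 hours

6


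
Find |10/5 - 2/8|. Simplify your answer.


Simplify: 10/5 = 2 and 2/8 = 1/4
Find common denominator: LCD = 4
Convert: 8/4 and 1/4
Difference = |8 - 1|/4 = 7/4
Simplified = 7/4

7/4


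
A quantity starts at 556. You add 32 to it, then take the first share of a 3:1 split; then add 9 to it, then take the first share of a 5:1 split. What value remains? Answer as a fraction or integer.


Start with 556.
Step 1: Add 32: 556+32=588; split 3:1 first = 588*3/4 = 441
Step 2: Add 9: 441+9=450; split 5:1 first = 450*5/6 = 375
Final result = 375

375


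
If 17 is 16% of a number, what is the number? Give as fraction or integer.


Given: 17 is 16% of the whole
Set up: 17 = 16/100 * whole
whole = 17 * 100 / 16
whole = 1700 / 16
whole = 425/4

425/4


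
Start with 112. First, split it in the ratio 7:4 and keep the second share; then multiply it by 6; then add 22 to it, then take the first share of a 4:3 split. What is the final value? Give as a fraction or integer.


Start with 112.
Step 1: Split 7:4, second share = 112 * 4/11 = 448/11
Step 2: Multiply by 6: 448/11 * 6 = 2688/11
Step 3: Add 22: 2688/11+22=2930/11; split 4:3 first = 2930/11*4/7 = 11720/77
Final result = 11720/77

11720/77


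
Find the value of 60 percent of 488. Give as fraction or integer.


Compute 60% of 488
Convert percentage: 60% = 60/100
Multiply: 488 * 60/100
= 29280/100
= 1464/5

1464/5


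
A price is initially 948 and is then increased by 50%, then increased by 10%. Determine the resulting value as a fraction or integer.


Start: 948
Step 1: increase by 50% => multiply by 150/100
  948 * 150/100 = 1422
Step 2: increase by 10% => multiply by 110/100
  1422 * 110/100 = 7821/5
Final value = 7821/5

7821/5


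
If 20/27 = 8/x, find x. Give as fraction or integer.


Setting up: 20/27 = 8/x
Cross multiply: 20 * x = 27 * 8
20x = 216
x = 216/20
x = 54/5

54/5


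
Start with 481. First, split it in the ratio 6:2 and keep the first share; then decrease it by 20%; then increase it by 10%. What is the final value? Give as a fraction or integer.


Start with 481.
Step 1: Split 6:2, first share = 481 * 6/8 = 1443/4
Step 2: Decrease by 20%: 1443/4 * 80/100 = 1443/5
Step 3: Increase by 10%: 1443/5 * 110/100 = 15873/50
Final result = 15873/50

15873/50


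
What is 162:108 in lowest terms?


Find GCD(162, 108)
GCD = 54
Divide both by 54: 162/54 = 3, 108/54 = 2
Simplified ratio = 3:2

3:2


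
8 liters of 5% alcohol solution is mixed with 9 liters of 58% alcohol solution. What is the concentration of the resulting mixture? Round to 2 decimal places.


Solute in mixture 1 = 5% of 8 L = 8*5/100 = 2/5 L
Solute in mixture 2 = 58% of 9 L = 9*58/100 = 261/50 L
Total solute = 2/5 + 261/50 = 281/50 L
Total volume = 8 + 9 = 17 L
Final concentration = 281/50/17 * 100 = 33.06%

33.06


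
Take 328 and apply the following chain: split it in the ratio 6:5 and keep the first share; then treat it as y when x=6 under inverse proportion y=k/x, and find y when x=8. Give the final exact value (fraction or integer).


Start with 328.
Step 1: Split 6:5, first share = 328 * 6/11 = 1968/11
Step 2: Inverse prop: k = (1968/11)*6; new y = k/8 = 1968/11*6/8 = 1476/11
Final result = 1476/11

1476/11


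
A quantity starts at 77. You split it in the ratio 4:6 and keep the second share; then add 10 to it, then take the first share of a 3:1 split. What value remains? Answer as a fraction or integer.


Start with 77.
Step 1: Split 4:6, second share = 77 * 6/10 = 231/5
Step 2: Add 10: 231/5+10=281/5; split 3:1 first = 281/5*3/4 = 843/20
Final result = 843/20

843/20


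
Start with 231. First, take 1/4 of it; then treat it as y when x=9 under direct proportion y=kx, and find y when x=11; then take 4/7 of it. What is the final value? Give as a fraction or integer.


Start with 231.
Step 1: Take 1/4: 231 * 1/4 = 231/4
Step 2: Direct prop: k = (231/4)/9; new y = k*11 = 231/4*11/9 = 847/12
Step 3: Take 4/7: 847/12 * 4/7 = 121/3
Final result = 121/3

121/3


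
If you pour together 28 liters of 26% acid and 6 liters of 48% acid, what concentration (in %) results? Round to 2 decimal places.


Solute in mixture 1 = 26% of 28 L = 28*26/100 = 182/25 L
Solute in mixture 2 = 48% of 6 L = 6*48/100 = 72/25 L
Total solute = 182/25 + 72/25 = 254/25 L
Total volume = 28 + 6 = 34 L
Final concentration = 254/25/34 * 100 = 29.88%

29.88


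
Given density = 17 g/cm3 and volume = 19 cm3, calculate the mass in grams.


Using mass = density * volume
Density = 17 g/cm3
Volume = 19 cm3
Mass = 17 * 19
= 323 g

323


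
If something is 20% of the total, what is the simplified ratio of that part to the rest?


Part = 20%, Remainder = 80%
Ratio = 20:80
GCD(20, 80) = 20
Simplify: 1:4 = 1:4

1:4


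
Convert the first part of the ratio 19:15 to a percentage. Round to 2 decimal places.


Total parts = 19 + 15 = 34
First part fraction = 19/34
Percentage = (19/34) * 100
= 0.558824 * 100
= 55.88%

55.88


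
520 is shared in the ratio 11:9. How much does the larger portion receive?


Total parts = 11 + 9 = 20
Value per part = 520 / 20 = 26
First share = 11 * 26 = 286
Second share = 9 * 26 = 234
Larger share = 286

286


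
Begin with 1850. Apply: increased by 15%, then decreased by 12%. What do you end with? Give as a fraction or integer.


Start: 1850
Step 1: increase by 15% => multiply by 115/100
  1850 * 115/100 = 4255/2
Step 2: decrease by 12% => multiply by 88/100
  4255/2 * 88/100 = 9361/5
Final value = 9361/5

9361/5


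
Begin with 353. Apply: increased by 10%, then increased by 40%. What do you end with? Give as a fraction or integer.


Start: 353
Step 1: increase by 10% => multiply by 110/100
  353 * 110/100 = 3883/10
Step 2: increase by 40% => multiply by 140/100
  3883/10 * 140/100 = 27181/50
Final value = 27181/50

27181/50


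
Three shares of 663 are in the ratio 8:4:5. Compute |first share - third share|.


Total parts = 8 + 4 + 5 = 17
Value per part = 663 / 17 = 39
Shares: 8*39=312, 4*39=156, 5*39=195
First share = 312, third share = 195
Difference = |312 - 195| = 117

117


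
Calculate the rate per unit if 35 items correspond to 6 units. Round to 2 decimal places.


Total items = 35
Number of units = 6
Unit rate = 35 / 6
= 5.83 items per unit

5.83


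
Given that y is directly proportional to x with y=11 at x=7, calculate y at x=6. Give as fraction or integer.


Direct proportion: y = kx
Find k: k = 11/7 = 11/7
Compute y at x=6: y = 11/7 * 6
y = 66/7

66/7


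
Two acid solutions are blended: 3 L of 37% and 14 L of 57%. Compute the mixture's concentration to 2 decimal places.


Solute in mixture 1 = 37% of 3 L = 3*37/100 = 111/100 L
Solute in mixture 2 = 57% of 14 L = 14*57/100 = 399/50 L
Total solute = 111/100 + 399/50 = 909/100 L
Total volume = 3 + 14 = 17 L
Final concentration = 909/100/17 * 100 = 53.47%

53.47


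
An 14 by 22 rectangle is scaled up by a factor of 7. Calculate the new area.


Original dimensions: 14 x 22
Enlargement factor = 7
New width = 14 * 7 = 98
New height = 22 * 7 = 154
New area = 98 * 154 = 15092

15092


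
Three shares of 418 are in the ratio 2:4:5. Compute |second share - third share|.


Total parts = 2 + 4 + 5 = 11
Value per part = 418 / 11 = 38
Shares: 2*38=76, 4*38=152, 5*38=190
Second share = 152, third share = 190
Difference = |152 - 190| = 38

38


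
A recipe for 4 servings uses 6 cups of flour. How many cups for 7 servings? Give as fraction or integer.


Original: 6 cups for 4 servings
Target servings = 7
Scaling factor = 7/4
New amount = 6 * 7/4
= 42/4
= 21/2 cups

21/2


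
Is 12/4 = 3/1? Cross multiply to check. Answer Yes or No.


Cross multiply to check 12/4 = 3/1
Left cross product: 12 * 1 = 12
Right cross product: 4 * 3 = 12
12 = 12
Equal, so proportions match => Yes

Yes


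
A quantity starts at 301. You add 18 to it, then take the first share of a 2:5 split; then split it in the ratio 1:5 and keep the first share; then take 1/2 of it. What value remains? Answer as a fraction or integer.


Start with 301.
Step 1: Add 18: 301+18=319; split 2:5 first = 319*2/7 = 638/7
Step 2: Split 1:5, first share = 638/7 * 1/6 = 319/21
Step 3: Take 1/2: 319/21 * 1/2 = 319/42
Final result = 319/42

319/42


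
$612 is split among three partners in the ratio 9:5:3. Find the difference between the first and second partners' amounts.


Total parts = 9 + 5 + 3 = 17
Value per part = 612 / 17 = 36
Shares: 9*36=324, 5*36=180, 3*36=108
First share = 324, second share = 180
Difference = |324 - 180| = 144

144


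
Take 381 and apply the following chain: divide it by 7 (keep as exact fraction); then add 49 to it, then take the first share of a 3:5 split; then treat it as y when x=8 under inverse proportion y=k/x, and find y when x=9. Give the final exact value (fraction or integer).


Start with 381.
Step 1: Divide by 7: 381 / 7 = 381/7
Step 2: Add 49: 381/7+49=724/7; split 3:5 first = 724/7*3/8 = 543/14
Step 3: Inverse prop: k = (543/14)*8; new y = k/9 = 543/14*8/9 = 724/21
Final result = 724/21

724/21


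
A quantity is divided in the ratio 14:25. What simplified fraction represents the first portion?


Total parts = 14 + 25 = 39
First part fraction = 14/39
Simplify: 14/39 = 14/39

14/39


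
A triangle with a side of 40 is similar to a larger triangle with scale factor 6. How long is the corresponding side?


Similar triangles have proportional sides
Scale factor = 6
Smaller side = 40
Corresponding larger side = 40 * 6
= 240

240


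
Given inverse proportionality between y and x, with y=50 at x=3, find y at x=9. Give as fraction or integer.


Inverse proportion: y = k/x
Find k: k = 3 * 50 = 150
Compute y at x=9: y = 150/9
y = 50/3

50/3


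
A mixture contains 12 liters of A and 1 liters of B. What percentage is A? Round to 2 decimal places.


Volume of A = 12 L
Volume of B = 1 L
Total volume = 12 + 1 = 13 L
Percentage of A = (12/13) * 100
= 92.31%

92.31


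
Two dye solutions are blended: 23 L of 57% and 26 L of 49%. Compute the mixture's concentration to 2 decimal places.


Solute in mixture 1 = 57% of 23 L = 23*57/100 = 1311/100 L
Solute in mixture 2 = 49% of 26 L = 26*49/100 = 637/50 L
Total solute = 1311/100 + 637/50 = 517/20 L
Total volume = 23 + 26 = 49 L
Final concentration = 517/20/49 * 100 = 52.76%

52.76


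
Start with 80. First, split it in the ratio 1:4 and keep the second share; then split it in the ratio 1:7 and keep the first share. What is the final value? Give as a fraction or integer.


Start with 80.
Step 1: Split 1:4, second share = 80 * 4/5 = 64
Step 2: Split 1:7, first share = 64 * 1/8 = 8
Final result = 8

8


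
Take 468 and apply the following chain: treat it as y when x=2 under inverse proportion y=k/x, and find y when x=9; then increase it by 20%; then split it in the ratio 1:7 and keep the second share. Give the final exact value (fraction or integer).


Start with 468.
Step 1: Inverse prop: k = (468)*2; new y = k/9 = 468*2/9 = 104
Step 2: Increase by 20%: 104 * 120/100 = 624/5
Step 3: Split 1:7, second share = 624/5 * 7/8 = 546/5
Final result = 546/5

546/5


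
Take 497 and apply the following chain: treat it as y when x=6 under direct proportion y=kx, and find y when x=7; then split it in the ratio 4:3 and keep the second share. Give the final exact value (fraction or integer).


Start with 497.
Step 1: Direct prop: k = (497)/6; new y = k*7 = 497*7/6 = 3479/6
Step 2: Split 4:3, second share = 3479/6 * 3/7 = 497/2
Final result = 497/2

497/2


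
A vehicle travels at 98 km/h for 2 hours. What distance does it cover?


Using distance = speed * time
Speed = 98 km/h
Time = 2 hours
Distance = 98 * 2
= 196 km

196


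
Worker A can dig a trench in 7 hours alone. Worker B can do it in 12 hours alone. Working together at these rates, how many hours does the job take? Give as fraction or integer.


Rate of A = 1/7 job per hour
Rate of B = 1/12 job per hour
Combined rate = 1/7 + 1/12
Find common denominator: (12 + 7)/(7*12) = 19/84
Combined rate = 19/84 job per hour
Time together = 1 / (19/84) = 84/19 hours

84/19


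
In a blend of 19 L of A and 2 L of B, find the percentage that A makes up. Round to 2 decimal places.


Volume of A = 19 L
Volume of B = 2 L
Total volume = 19 + 2 = 21 L
Percentage of A = (19/21) * 100
= 90.48%

90.48


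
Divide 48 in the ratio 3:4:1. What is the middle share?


Ratio = 3:4:1
Total parts = 3 + 4 + 1 = 8
Value per part = 48 / 8 = 6
First share = 3 * 6 = 18
Middle share = 4 * 6 = 24
Third share = 1 * 6 = 6

24


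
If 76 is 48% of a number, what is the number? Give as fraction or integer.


Given: 76 is 48% of the whole
Set up: 76 = 48/100 * whole
whole = 76 * 100 / 48
whole = 7600 / 48
whole = 475/3

475/3


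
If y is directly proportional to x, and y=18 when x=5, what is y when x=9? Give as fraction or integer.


Direct proportion: y = kx
Find k: k = 18/5 = 18/5
Compute y at x=9: y = 18/5 * 9
y = 162/5

162/5


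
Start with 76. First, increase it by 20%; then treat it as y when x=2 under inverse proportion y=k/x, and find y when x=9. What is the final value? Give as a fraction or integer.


Start with 76.
Step 1: Increase by 20%: 76 * 120/100 = 456/5
Step 2: Inverse prop: k = (456/5)*2; new y = k/9 = 456/5*2/9 = 304/15
Final result = 304/15

304/15


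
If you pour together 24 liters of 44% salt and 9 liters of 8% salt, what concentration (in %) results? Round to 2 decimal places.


Solute in mixture 1 = 44% of 24 L = 24*44/100 = 264/25 L
Solute in mixture 2 = 8% of 9 L = 9*8/100 = 18/25 L
Total solute = 264/25 + 18/25 = 282/25 L
Total volume = 24 + 9 = 33 L
Final concentration = 282/25/33 * 100 = 34.18%

34.18


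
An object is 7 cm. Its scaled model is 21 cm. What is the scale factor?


Original length = 7 cm
Scaled length = 21 cm
Scale factor = 21 / 7
= 3

3


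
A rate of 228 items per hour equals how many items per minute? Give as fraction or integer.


Converting from per hour to per minute
Rate = 228 items per hour
Divide by 60: 228/60
= 19/5 items per minute

19/5


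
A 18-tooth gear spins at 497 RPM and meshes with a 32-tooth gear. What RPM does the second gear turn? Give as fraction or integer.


Gear ratio: teeth_A * RPM_A = teeth_B * RPM_B
18 * 497 = 32 * RPM_B
8946 = 32 * RPM_B
RPM_B = 8946 / 32
RPM_B = 4473/16

4473/16


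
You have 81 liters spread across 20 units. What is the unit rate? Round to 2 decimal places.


Total liters = 81
Number of units = 20
Unit rate = 81 / 20
= 4.05 liters per unit

4.05


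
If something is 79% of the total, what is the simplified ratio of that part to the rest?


Part = 79%, Remainder = 21%
Ratio = 79:21
GCD(79, 21) = 1
Simplify: 79:21 = 79:21

79:21


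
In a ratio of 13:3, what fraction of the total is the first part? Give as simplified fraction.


Total parts = 13 + 3 = 16
First part fraction = 13/16
Simplify: 13/16 = 13/16

13/16


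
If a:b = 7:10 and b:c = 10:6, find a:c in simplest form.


Given a:b = 7:10 and b:c = 10:6
Make b consistent. Multiply first ratio by 10: a:b = 70:100
Multiply second ratio by 10: b:c = 100:60
Now b = 100 in both, so a:b:c = 70:100:60
Therefore a:c = 70:60
Simplify by GCD: a:c = 7:6

7:6


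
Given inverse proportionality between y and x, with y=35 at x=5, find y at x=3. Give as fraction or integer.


Inverse proportion: y = k/x
Find k: k = 5 * 35 = 175
Compute y at x=3: y = 175/3
y = 175/3

175/3


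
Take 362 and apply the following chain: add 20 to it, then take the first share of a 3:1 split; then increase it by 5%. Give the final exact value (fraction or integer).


Start with 362.
Step 1: Add 20: 362+20=382; split 3:1 first = 382*3/4 = 573/2
Step 2: Increase by 5%: 573/2 * 105/100 = 12033/40
Final result = 12033/40

12033/40


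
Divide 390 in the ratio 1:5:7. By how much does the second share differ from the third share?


Total parts = 1 + 5 + 7 = 13
Value per part = 390 / 13 = 30
Shares: 1*30=30, 5*30=150, 7*30=210
Second share = 150, third share = 210
Difference = |150 - 210| = 60

60


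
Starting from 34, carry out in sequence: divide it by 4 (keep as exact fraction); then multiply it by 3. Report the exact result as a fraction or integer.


Start with 34.
Step 1: Divide by 4: 34 / 4 = 17/2
Step 2: Multiply by 3: 17/2 * 3 = 51/2
Final result = 51/2

51/2


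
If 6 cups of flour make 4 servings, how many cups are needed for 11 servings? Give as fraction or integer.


Original: 6 cups for 4 servings
Target servings = 11
Scaling factor = 11/4
New amount = 6 * 11/4
= 66/4
= 33/2 cups

33/2


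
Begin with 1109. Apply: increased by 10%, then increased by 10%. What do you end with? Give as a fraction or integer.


Start: 1109
Step 1: increase by 10% => multiply by 110/100
  1109 * 110/100 = 12199/10
Step 2: increase by 10% => multiply by 110/100
  12199/10 * 110/100 = 134189/100
Final value = 134189/100

134189/100


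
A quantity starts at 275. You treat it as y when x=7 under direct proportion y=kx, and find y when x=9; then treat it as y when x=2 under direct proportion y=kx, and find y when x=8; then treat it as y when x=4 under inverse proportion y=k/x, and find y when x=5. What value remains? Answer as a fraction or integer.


Start with 275.
Step 1: Direct prop: k = (275)/7; new y = k*9 = 275*9/7 = 2475/7
Step 2: Direct prop: k = (2475/7)/2; new y = k*8 = 2475/7*8/2 = 9900/7
Step 3: Inverse prop: k = (9900/7)*4; new y = k/5 = 9900/7*4/5 = 7920/7
Final result = 7920/7

7920/7


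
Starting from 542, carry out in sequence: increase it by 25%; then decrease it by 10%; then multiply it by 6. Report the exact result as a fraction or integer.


Start with 542.
Step 1: Increase by 25%: 542 * 125/100 = 1355/2
Step 2: Decrease by 10%: 1355/2 * 90/100 = 2439/4
Step 3: Multiply by 6: 2439/4 * 6 = 7317/2
Final result = 7317/2

7317/2


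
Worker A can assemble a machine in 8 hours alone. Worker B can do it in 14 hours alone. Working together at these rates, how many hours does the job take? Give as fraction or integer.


Rate of A = 1/8 job per hour
Rate of B = 1/14 job per hour
Combined rate = 1/8 + 1/14
Find common denominator: (14 + 8)/(8*14) = 22/112
Combined rate = 11/56 job per hour
Time together = 1 / (11/56) = 56/11 hours

56/11


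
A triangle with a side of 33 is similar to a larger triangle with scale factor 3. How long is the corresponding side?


Similar triangles have proportional sides
Scale factor = 3
Smaller side = 33
Corresponding larger side = 33 * 3
= 99

99


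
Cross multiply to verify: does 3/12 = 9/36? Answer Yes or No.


Cross multiply to check 3/12 = 9/36
Left cross product: 3 * 36 = 108
Right cross product: 12 * 9 = 108
108 = 108
Equal, so proportions match => Yes

Yes


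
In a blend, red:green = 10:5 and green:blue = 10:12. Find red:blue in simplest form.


Given a:b = 10:5 and b:c = 10:12
Make b consistent. Multiply first ratio by 10: a:b = 100:50
Multiply second ratio by 5: b:c = 50:60
Now b = 50 in both, so a:b:c = 100:50:60
Therefore a:c = 100:60
Simplify by GCD: a:c = 5:3

5:3


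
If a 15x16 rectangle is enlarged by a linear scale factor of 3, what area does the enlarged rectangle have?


Original dimensions: 15 x 16
Enlargement factor = 3
New width = 15 * 3 = 45
New height = 16 * 3 = 48
New area = 45 * 48 = 2160

2160


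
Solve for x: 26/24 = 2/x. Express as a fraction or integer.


Setting up: 26/24 = 2/x
Cross multiply: 26 * x = 24 * 2
26x = 48
x = 48/26
x = 24/13

24/13


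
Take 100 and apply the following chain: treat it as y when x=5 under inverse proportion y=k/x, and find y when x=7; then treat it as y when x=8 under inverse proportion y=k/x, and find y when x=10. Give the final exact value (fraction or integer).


Start with 100.
Step 1: Inverse prop: k = (100)*5; new y = k/7 = 100*5/7 = 500/7
Step 2: Inverse prop: k = (500/7)*8; new y = k/10 = 500/7*8/10 = 400/7
Final result = 400/7

400/7


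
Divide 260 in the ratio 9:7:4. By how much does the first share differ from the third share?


Total parts = 9 + 7 + 4 = 20
Value per part = 260 / 20 = 13
Shares: 9*13=117, 7*13=91, 4*13=52
First share = 117, third share = 52
Difference = |117 - 52| = 65

65


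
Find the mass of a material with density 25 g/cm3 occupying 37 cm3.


Using mass = density * volume
Density = 25 g/cm3
Volume = 37 cm3
Mass = 25 * 37
= 925 g

925


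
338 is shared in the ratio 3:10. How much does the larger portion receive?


Total parts = 3 + 10 = 13
Value per part = 338 / 13 = 26
First share = 3 * 26 = 78
Second share = 10 * 26 = 260
Larger share = 260

260


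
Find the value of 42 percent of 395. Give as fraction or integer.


Compute 42% of 395
Convert percentage: 42% = 42/100
Multiply: 395 * 42/100
= 16590/100
= 1659/10

1659/10


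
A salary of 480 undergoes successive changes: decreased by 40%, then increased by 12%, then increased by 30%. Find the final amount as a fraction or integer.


Start: 480
Step 1: decrease by 40% => multiply by 60/100
  480 * 60/100 = 288
Step 2: increase by 12% => multiply by 112/100
  288 * 112/100 = 8064/25
Step 3: increase by 30% => multiply by 130/100
  8064/25 * 130/100 = 52416/125
Final value = 52416/125

52416/125


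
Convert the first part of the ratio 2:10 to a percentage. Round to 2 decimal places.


Total parts = 2 + 10 = 12
First part fraction = 2/12
Percentage = (2/12) * 100
= 0.166667 * 100
= 16.67%

16.67


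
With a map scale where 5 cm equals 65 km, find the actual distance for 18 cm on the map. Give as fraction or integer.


Map scale: 5 cm = 65 km
Measured distance on map = 18 cm
Set up proportion: 18 * 65 / 5
= 1170 / 5
= 234 km

234


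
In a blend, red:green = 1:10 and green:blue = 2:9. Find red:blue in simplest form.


Given a:b = 1:10 and b:c = 2:9
Make b consistent. Multiply first ratio by 2: a:b = 2:20
Multiply second ratio by 10: b:c = 20:90
Now b = 20 in both, so a:b:c = 2:20:90
Therefore a:c = 2:90
Simplify by GCD: a:c = 1:45

1:45


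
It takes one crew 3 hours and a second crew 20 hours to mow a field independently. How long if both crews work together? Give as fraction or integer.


Rate of A = 1/3 job per hour
Rate of B = 1/20 job per hour
Combined rate = 1/3 + 1/20
Find common denominator: (20 + 3)/(3*20) = 23/60
Combined rate = 23/60 job per hour
Time together = 1 / (23/60) = 60/23 hours

60/23


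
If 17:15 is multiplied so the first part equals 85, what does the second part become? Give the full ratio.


Original ratio: 17:15
First term target: 85
Scale factor = 85 / 17 = 5
Multiply second term: 15 * 5 = 75
Equivalent ratio = 85:75

85:75


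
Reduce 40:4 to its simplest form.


Find GCD(40, 4)
GCD = 4
Divide both by 4: 40/4 = 10, 4/4 = 1
Simplified ratio = 10:1

10:1


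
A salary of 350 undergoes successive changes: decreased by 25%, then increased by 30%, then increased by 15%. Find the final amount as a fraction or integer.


Start: 350
Step 1: decrease by 25% => multiply by 75/100
  350 * 75/100 = 525/2
Step 2: increase by 30% => multiply by 130/100
  525/2 * 130/100 = 1365/4
Step 3: increase by 15% => multiply by 115/100
  1365/4 * 115/100 = 6279/16
Final value = 6279/16

6279/16


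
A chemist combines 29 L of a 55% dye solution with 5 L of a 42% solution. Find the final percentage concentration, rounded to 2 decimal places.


Solute in mixture 1 = 55% of 29 L = 29*55/100 = 319/20 L
Solute in mixture 2 = 42% of 5 L = 5*42/100 = 21/10 L
Total solute = 319/20 + 21/10 = 361/20 L
Total volume = 29 + 5 = 34 L
Final concentration = 361/20/34 * 100 = 53.09%

53.09


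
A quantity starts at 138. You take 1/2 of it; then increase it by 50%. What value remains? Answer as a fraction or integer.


Start with 138.
Step 1: Take 1/2: 138 * 1/2 = 69
Step 2: Increase by 50%: 69 * 150/100 = 207/2
Final result = 207/2

207/2


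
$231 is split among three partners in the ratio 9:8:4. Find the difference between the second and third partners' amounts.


Total parts = 9 + 8 + 4 = 21
Value per part = 231 / 21 = 11
Shares: 9*11=99, 8*11=88, 4*11=44
Second share = 88, third share = 44
Difference = |88 - 44| = 44

44


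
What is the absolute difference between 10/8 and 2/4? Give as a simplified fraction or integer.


Simplify: 10/8 = 5/4 and 2/4 = 1/2
Find common denominator: LCD = 4
Convert: 5/4 and 2/4
Difference = |5 - 2|/4 = 3/4
Simplified = 3/4

3/4


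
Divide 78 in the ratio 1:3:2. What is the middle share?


Ratio = 1:3:2
Total parts = 1 + 3 + 2 = 6
Value per part = 78 / 6 = 13
First share = 1 * 13 = 13
Middle share = 3 * 13 = 39
Third share = 2 * 13 = 26

39


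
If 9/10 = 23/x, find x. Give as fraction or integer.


Setting up: 9/10 = 23/x
Cross multiply: 9 * x = 10 * 23
9x = 230
x = 230/9
x = 230/9

230/9


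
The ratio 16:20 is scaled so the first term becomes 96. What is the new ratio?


Original ratio: 16:20
First term target: 96
Scale factor = 96 / 16 = 6
Multiply second term: 20 * 6 = 120
Equivalent ratio = 96:120

96:120


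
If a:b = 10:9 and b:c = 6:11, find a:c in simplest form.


Given a:b = 10:9 and b:c = 6:11
Make b consistent. Multiply first ratio by 6: a:b = 60:54
Multiply second ratio by 9: b:c = 54:99
Now b = 54 in both, so a:b:c = 60:54:99
Therefore a:c = 60:99
Simplify by GCD: a:c = 20:33

20:33


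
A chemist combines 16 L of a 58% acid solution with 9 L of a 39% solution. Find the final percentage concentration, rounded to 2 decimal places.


Solute in mixture 1 = 58% of 16 L = 16*58/100 = 232/25 L
Solute in mixture 2 = 39% of 9 L = 9*39/100 = 351/100 L
Total solute = 232/25 + 351/100 = 1279/100 L
Total volume = 16 + 9 = 25 L
Final concentration = 1279/100/25 * 100 = 51.16%

51.16


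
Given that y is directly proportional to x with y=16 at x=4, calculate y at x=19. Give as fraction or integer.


Direct proportion: y = kx
Find k: k = 16/4 = 4
Compute y at x=19: y = 4 * 19
y = 76

76


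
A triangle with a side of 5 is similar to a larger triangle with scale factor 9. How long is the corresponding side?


Similar triangles have proportional sides
Scale factor = 9
Smaller side = 5
Corresponding larger side = 5 * 9
= 45

45


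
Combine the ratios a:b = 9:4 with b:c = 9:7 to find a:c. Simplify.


Given a:b = 9:4 and b:c = 9:7
Make b consistent. Multiply first ratio by 9: a:b = 81:36
Multiply second ratio by 4: b:c = 36:28
Now b = 36 in both, so a:b:c = 81:36:28
Therefore a:c = 81:28
Simplify by GCD: a:c = 81:28

81:28


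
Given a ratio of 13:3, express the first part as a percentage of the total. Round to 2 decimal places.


Total parts = 13 + 3 = 16
First part fraction = 13/16
Percentage = (13/16) * 100
= 0.8125 * 100
= 81.25%

81.25


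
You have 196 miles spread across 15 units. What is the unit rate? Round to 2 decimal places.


Total miles = 196
Number of units = 15
Unit rate = 196 / 15
= 13.07 miles per unit

13.07


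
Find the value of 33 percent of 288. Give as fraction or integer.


Compute 33% of 288
Convert percentage: 33% = 33/100
Multiply: 288 * 33/100
= 9504/100
= 2376/25

2376/25


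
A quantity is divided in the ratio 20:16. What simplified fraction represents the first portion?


Total parts = 20 + 16 = 36
First part fraction = 20/36
Simplify: 20/36 = 5/9

5/9


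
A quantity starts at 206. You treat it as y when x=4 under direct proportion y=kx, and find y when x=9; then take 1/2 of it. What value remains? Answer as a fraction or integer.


Start with 206.
Step 1: Direct prop: k = (206)/4; new y = k*9 = 206*9/4 = 927/2
Step 2: Take 1/2: 927/2 * 1/2 = 927/4
Final result = 927/4

927/4


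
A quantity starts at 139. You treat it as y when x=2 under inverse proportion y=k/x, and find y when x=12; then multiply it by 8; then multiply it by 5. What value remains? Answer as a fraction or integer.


Start with 139.
Step 1: Inverse prop: k = (139)*2; new y = k/12 = 139*2/12 = 139/6
Step 2: Multiply by 8: 139/6 * 8 = 556/3
Step 3: Multiply by 5: 556/3 * 5 = 2780/3
Final result = 2780/3

2780/3


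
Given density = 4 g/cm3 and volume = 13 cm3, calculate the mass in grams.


Using mass = density * volume
Density = 4 g/cm3
Volume = 13 cm3
Mass = 4 * 13
= 52 g

52


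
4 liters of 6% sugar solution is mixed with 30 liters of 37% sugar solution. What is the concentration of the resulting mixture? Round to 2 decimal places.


Solute in mixture 1 = 6% of 4 L = 4*6/100 = 6/25 L
Solute in mixture 2 = 37% of 30 L = 30*37/100 = 111/10 L
Total solute = 6/25 + 111/10 = 567/50 L
Total volume = 4 + 30 = 34 L
Final concentration = 567/50/34 * 100 = 33.35%

33.35


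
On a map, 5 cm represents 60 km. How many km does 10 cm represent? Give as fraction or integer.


Map scale: 5 cm = 60 km
Measured distance on map = 10 cm
Set up proportion: 10 * 60 / 5
= 600 / 5
= 120 km

120


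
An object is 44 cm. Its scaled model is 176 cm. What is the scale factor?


Original length = 44 cm
Scaled length = 176 cm
Scale factor = 176 / 44
= 4

4


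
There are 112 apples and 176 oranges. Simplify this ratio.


Find GCD(112, 176)
GCD = 16
Divide both by 16: 112/16 = 7, 176/16 = 11
Simplified ratio = 7:11

7:11


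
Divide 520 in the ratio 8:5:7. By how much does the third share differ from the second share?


Total parts = 8 + 5 + 7 = 20
Value per part = 520 / 20 = 26
Shares: 8*26=208, 5*26=130, 7*26=182
Third share = 182, second share = 130
Difference = |182 - 130| = 52

52


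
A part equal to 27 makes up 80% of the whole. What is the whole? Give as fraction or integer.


Given: 27 is 80% of the whole
Set up: 27 = 80/100 * whole
whole = 27 * 100 / 80
whole = 2700 / 80
whole = 135/4

135/4


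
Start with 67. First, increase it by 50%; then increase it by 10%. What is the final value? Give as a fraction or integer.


Start with 67.
Step 1: Increase by 50%: 67 * 150/100 = 201/2
Step 2: Increase by 10%: 201/2 * 110/100 = 2211/20
Final result = 2211/20

2211/20


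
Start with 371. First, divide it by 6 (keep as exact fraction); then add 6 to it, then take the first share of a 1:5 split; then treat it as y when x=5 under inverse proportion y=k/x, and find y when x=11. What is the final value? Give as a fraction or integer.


Start with 371.
Step 1: Divide by 6: 371 / 6 = 371/6
Step 2: Add 6: 371/6+6=407/6; split 1:5 first = 407/6*1/6 = 407/36
Step 3: Inverse prop: k = (407/36)*5; new y = k/11 = 407/36*5/11 = 185/36
Final result = 185/36

185/36


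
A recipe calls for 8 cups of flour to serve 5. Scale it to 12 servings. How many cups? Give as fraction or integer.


Original: 8 cups for 5 servings
Target servings = 12
Scaling factor = 12/5
New amount = 8 * 12/5
= 96/5
= 96/5 cups

96/5


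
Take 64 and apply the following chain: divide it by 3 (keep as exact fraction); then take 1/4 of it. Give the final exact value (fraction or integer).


Start with 64.
Step 1: Divide by 3: 64 / 3 = 64/3
Step 2: Take 1/4: 64/3 * 1/4 = 16/3
Final result = 16/3

16/3


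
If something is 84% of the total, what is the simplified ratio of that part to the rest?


Part = 84%, Remainder = 16%
Ratio = 84:16
GCD(84, 16) = 4
Simplify: 21:4 = 21:4

21:4


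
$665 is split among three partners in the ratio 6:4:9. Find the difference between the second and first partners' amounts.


Total parts = 6 + 4 + 9 = 19
Value per part = 665 / 19 = 35
Shares: 6*35=210, 4*35=140, 9*35=315
Second share = 140, first share = 210
Difference = |140 - 210| = 70

70


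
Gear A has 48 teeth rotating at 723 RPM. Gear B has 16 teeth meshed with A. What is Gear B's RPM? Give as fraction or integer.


Gear ratio: teeth_A * RPM_A = teeth_B * RPM_B
48 * 723 = 16 * RPM_B
34704 = 16 * RPM_B
RPM_B = 34704 / 16
RPM_B = 2169

2169


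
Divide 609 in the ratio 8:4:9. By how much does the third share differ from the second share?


Total parts = 8 + 4 + 9 = 21
Value per part = 609 / 21 = 29
Shares: 8*29=232, 4*29=116, 9*29=261
Third share = 261, second share = 116
Difference = |261 - 116| = 145

145


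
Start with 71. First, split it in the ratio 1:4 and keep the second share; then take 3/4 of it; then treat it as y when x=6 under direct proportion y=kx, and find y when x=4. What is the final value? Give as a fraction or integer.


Start with 71.
Step 1: Split 1:4, second share = 71 * 4/5 = 284/5
Step 2: Take 3/4: 284/5 * 3/4 = 213/5
Step 3: Direct prop: k = (213/5)/6; new y = k*4 = 213/5*4/6 = 142/5
Final result = 142/5

142/5


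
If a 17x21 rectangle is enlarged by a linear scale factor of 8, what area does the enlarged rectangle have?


Original dimensions: 17 x 21
Enlargement factor = 8
New width = 17 * 8 = 136
New height = 21 * 8 = 168
New area = 136 * 168 = 22848

22848


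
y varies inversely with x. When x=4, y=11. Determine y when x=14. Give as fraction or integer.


Inverse proportion: y = k/x
Find k: k = 4 * 11 = 44
Compute y at x=14: y = 44/14
y = 22/7

22/7


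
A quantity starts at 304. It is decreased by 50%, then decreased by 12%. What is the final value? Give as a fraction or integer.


Start: 304
Step 1: decrease by 50% => multiply by 50/100
  304 * 50/100 = 152
Step 2: decrease by 12% => multiply by 88/100
  152 * 88/100 = 3344/25
Final value = 3344/25

3344/25


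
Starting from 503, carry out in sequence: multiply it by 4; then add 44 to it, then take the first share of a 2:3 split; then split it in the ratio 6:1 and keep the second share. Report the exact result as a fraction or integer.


Start with 503.
Step 1: Multiply by 4: 503 * 4 = 2012
Step 2: Add 44: 2012+44=2056; split 2:3 first = 2056*2/5 = 4112/5
Step 3: Split 6:1, second share = 4112/5 * 1/7 = 4112/35
Final result = 4112/35

4112/35


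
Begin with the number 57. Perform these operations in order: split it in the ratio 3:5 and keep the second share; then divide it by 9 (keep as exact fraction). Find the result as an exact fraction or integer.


Start with 57.
Step 1: Split 3:5, second share = 57 * 5/8 = 285/8
Step 2: Divide by 9: 285/8 / 9 = 95/24
Final result = 95/24

95/24


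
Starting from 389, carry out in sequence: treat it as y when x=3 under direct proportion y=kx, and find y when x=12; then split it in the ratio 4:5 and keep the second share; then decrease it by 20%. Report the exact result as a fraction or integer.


Start with 389.
Step 1: Direct prop: k = (389)/3; new y = k*12 = 389*12/3 = 1556
Step 2: Split 4:5, second share = 1556 * 5/9 = 7780/9
Step 3: Decrease by 20%: 7780/9 * 80/100 = 6224/9
Final result = 6224/9

6224/9


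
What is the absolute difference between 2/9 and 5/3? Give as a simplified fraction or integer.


Simplify: 2/9 = 2/9 and 5/3 = 5/3
Find common denominator: LCD = 9
Convert: 2/9 and 15/9
Difference = |2 - 15|/9 = 13/9
Simplified = 13/9

13/9


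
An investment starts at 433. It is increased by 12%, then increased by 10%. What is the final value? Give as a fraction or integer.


Start: 433
Step 1: increase by 12% => multiply by 112/100
  433 * 112/100 = 12124/25
Step 2: increase by 10% => multiply by 110/100
  12124/25 * 110/100 = 66682/125
Final value = 66682/125

66682/125


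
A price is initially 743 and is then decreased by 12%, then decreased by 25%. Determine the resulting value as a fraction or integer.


Start: 743
Step 1: decrease by 12% => multiply by 88/100
  743 * 88/100 = 16346/25
Step 2: decrease by 25% => multiply by 75/100
  16346/25 * 75/100 = 24519/50
Final value = 24519/50

24519/50


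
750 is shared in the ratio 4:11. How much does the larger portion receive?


Total parts = 4 + 11 = 15
Value per part = 750 / 15 = 50
First share = 4 * 50 = 200
Second share = 11 * 50 = 550
Larger share = 550

550


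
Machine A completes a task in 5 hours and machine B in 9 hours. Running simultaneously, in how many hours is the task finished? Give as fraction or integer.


Rate of A = 1/5 job per hour
Rate of B = 1/9 job per hour
Combined rate = 1/5 + 1/9
Find common denominator: (9 + 5)/(5*9) = 14/45
Combined rate = 14/45 job per hour
Time together = 1 / (14/45) = 45/14 hours

45/14


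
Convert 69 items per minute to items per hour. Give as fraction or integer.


Converting from per minute to per hour
Rate = 69 items per minute
Multiply by 60: 69 * 60
= 4140 items per hour

4140


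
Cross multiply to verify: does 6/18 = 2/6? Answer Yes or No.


Cross multiply to check 6/18 = 2/6
Left cross product: 6 * 6 = 36
Right cross product: 18 * 2 = 36
36 = 36
Equal, so proportions match => Yes

Yes


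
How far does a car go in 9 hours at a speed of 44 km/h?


Using distance = speed * time
Speed = 44 km/h
Time = 9 hours
Distance = 44 * 9
= 396 km

396


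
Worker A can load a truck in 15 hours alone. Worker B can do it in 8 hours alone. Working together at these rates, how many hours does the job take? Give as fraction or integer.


Rate of A = 1/15 job per hour
Rate of B = 1/8 job per hour
Combined rate = 1/15 + 1/8
Find common denominator: (8 + 15)/(15*8) = 23/120
Combined rate = 23/120 job per hour
Time together = 1 / (23/120) = 120/23 hours

120/23
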